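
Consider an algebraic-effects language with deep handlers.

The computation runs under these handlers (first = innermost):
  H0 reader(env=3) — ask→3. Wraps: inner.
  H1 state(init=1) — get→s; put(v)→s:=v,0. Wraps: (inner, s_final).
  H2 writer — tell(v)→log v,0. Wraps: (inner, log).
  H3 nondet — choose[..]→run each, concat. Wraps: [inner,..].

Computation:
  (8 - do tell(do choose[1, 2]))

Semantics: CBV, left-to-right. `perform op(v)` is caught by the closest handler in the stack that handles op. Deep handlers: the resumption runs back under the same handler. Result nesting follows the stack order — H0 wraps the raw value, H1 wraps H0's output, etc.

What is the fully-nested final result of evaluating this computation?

Working:
choose[1, 2] @ H3
  branch[0] choose=1:
    tell(1) @ H2 ⇒ log+=1
    H0 returns 8
    H1 returns (8, 1)
    H2 returns ((8, 1), (1))
    H3 returns [((8, 1), (1))]
  branch[1] choose=2:
    tell(2) @ H2 ⇒ log+=2
    H0 returns 8
    H1 returns (8, 1)
    H2 returns ((8, 1), (2))
    H3 returns [((8, 1), (2))]
= [((8, 1), (1)), ((8, 1), (2))]

Answer: [((8, 1), (1)), ((8, 1), (2))]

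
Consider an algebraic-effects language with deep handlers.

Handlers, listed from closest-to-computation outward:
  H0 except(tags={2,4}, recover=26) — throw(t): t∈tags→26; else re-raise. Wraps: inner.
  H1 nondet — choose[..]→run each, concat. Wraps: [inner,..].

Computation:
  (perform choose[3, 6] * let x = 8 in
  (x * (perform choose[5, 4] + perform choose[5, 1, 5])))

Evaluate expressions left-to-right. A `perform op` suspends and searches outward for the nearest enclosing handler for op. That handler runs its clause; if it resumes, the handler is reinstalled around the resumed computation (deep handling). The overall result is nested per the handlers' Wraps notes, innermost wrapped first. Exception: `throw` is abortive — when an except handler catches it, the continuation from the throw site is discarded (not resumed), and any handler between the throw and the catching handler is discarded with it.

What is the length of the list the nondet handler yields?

Answer: 12

Step-by-step:
choose[3, 6] @ H1
  branch[0] choose=3:
    choose[5, 4] @ H1
      branch[0] choose=5:
        choose[5, 1, 5] @ H1
          branch[0] choose=5:
            H0 returns 240
            H1 returns [240]
          branch[1] choose=1:
            H0 returns 144
            H1 returns [144]
          branch[2] choose=5:
            H0 returns 240
            H1 returns [240]
      branch[1] choose=4:
        choose[5, 1, 5] @ H1
          branch[0] choose=5:
            H0 returns 216
            H1 returns [216]
          branch[1] choose=1:
            H0 returns 120
            H1 returns [120]
          branch[2] choose=5:
            H0 returns 216
            H1 returns [216]
  branch[1] choose=6:
    choose[5, 4] @ H1
      branch[0] choose=5:
        choose[5, 1, 5] @ H1
          branch[0] choose=5:
            H0 returns 480
            H1 returns [480]
          branch[1] choose=1:
            H0 returns 288
            H1 returns [288]
          branch[2] choose=5:
            H0 returns 480
            H1 returns [480]
      branch[1] choose=4:
        choose[5, 1, 5] @ H1
          branch[0] choose=5:
            H0 returns 432
            H1 returns [432]
          branch[1] choose=1:
            H0 returns 240
            H1 returns [240]
          branch[2] choose=5:
            H0 returns 432
            H1 returns [432]
= [240, 144, 240, 216, 120, 216, 480, 288, 480, 432, 240, 432]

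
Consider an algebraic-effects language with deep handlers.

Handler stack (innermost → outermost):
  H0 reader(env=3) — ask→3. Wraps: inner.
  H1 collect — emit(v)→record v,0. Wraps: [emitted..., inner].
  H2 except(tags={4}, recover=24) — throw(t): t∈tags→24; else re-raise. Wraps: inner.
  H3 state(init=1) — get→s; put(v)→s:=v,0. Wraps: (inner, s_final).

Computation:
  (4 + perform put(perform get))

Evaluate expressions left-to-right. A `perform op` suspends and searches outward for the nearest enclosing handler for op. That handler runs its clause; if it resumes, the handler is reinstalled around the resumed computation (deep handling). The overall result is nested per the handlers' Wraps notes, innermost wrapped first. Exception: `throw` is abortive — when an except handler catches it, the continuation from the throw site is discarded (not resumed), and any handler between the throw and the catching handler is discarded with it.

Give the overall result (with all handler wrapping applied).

Answer: ([4], 1)

Evaluation trace:
get @ H3 ⇒ 1
put(1) @ H3 ⇒ s:=1
H0 returns 4
H1 returns [4]
H2 returns [4]
H3 returns ([4], 1)
= ([4], 1)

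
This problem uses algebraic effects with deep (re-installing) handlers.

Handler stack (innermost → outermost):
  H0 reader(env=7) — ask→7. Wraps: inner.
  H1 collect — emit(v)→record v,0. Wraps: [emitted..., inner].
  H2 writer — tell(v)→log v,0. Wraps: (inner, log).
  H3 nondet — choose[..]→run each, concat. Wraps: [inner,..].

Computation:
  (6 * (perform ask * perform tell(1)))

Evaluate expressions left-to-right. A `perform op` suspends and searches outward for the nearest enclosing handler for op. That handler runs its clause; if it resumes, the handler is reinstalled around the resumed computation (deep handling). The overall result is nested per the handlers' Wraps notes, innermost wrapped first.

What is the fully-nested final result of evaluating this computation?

Answer: [([0], (1))]

Working:
ask @ H0 ⇒ 7
tell(1) @ H2 ⇒ log+=1
H0 returns 0
H1 returns [0]
H2 returns ([0], (1))
H3 returns [([0], (1))]
= [([0], (1))]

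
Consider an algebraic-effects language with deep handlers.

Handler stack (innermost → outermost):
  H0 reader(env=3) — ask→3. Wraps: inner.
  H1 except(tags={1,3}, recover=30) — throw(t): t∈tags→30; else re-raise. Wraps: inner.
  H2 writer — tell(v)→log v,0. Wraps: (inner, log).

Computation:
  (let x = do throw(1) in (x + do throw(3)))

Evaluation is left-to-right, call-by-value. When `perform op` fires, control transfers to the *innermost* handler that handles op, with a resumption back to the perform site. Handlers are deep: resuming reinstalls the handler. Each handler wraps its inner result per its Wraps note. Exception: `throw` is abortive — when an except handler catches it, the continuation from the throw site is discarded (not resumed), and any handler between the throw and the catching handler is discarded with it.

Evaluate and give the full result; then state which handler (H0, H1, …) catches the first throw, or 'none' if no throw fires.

Working:
throw(1) @ H1 caught ⇒ 30
H2 returns (30, ())
= (30, ())

Answer: (30, ()) ; first throw caught by: H1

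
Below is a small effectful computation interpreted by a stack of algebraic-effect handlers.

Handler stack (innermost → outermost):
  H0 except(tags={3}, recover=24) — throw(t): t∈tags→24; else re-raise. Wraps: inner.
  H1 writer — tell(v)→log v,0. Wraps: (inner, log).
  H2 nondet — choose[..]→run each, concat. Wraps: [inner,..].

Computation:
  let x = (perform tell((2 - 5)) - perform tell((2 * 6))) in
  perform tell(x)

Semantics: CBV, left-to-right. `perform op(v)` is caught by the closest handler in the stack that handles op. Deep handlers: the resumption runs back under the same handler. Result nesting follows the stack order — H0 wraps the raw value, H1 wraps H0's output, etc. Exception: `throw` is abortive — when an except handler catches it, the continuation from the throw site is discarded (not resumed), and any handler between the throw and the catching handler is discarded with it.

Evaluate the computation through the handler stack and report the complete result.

Answer: [(0, (-3, 12, 0))]

Step-by-step:
tell(-3) @ H1 ⇒ log+=-3
tell(12) @ H1 ⇒ log+=12
tell(0) @ H1 ⇒ log+=0
H0 returns 0
H1 returns (0, (-3, 12, 0))
H2 returns [(0, (-3, 12, 0))]
= [(0, (-3, 12, 0))]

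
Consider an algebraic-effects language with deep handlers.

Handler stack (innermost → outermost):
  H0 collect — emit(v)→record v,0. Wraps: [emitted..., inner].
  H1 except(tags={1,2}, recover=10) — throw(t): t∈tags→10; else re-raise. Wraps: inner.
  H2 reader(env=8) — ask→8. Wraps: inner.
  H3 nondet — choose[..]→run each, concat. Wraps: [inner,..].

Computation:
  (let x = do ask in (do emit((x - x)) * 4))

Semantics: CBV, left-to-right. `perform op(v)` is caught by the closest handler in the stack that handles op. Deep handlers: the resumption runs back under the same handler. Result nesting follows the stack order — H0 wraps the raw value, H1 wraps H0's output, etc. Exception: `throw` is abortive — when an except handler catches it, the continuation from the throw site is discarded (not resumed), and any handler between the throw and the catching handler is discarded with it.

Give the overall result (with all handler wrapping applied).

Answer: [[0, 0]]

Working:
ask @ H2 ⇒ 8
emit(0) @ H0 ⇒ out+=0
H0 returns [0, 0]
H1 returns [0, 0]
H2 returns [0, 0]
H3 returns [[0, 0]]
= [[0, 0]]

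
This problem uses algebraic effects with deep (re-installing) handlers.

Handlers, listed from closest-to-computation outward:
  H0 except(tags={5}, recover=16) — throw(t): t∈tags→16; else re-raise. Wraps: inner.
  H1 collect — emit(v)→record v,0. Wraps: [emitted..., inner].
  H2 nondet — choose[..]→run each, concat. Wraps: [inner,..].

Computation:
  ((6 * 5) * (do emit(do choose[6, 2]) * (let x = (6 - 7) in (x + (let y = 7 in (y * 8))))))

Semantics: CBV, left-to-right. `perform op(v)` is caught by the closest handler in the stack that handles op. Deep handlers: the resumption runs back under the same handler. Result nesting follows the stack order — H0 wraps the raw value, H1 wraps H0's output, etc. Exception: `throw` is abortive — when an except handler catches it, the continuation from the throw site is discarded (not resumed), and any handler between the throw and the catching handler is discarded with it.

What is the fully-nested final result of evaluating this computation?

Step-by-step:
choose[6, 2] @ H2
  branch[0] choose=6:
    emit(6) @ H1 ⇒ out+=6
    H0 returns 0
    H1 returns [6, 0]
    H2 returns [[6, 0]]
  branch[1] choose=2:
    emit(2) @ H1 ⇒ out+=2
    H0 returns 0
    H1 returns [2, 0]
    H2 returns [[2, 0]]
= [[6, 0], [2, 0]]

Answer: [[6, 0], [2, 0]]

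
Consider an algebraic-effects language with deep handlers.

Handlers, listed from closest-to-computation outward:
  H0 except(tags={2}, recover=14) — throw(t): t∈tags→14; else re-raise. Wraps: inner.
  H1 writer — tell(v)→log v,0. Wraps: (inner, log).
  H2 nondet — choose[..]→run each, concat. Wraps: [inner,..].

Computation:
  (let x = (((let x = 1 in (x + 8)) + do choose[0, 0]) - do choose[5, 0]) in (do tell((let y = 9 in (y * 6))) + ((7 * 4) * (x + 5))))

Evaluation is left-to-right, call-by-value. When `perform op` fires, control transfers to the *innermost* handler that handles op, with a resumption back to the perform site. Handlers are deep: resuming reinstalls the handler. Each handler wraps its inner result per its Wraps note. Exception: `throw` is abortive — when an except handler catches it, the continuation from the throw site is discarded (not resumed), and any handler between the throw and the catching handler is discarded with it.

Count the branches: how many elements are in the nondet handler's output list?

Working:
choose[0, 0] @ H2
  branch[0] choose=0:
    choose[5, 0] @ H2
      branch[0] choose=5:
        tell(54) @ H1 ⇒ log+=54
        H0 returns 252
        H1 returns (252, (54))
        H2 returns [(252, (54))]
      branch[1] choose=0:
        tell(54) @ H1 ⇒ log+=54
        H0 returns 392
        H1 returns (392, (54))
        H2 returns [(392, (54))]
  branch[1] choose=0:
    choose[5, 0] @ H2
      branch[0] choose=5:
        tell(54) @ H1 ⇒ log+=54
        H0 returns 252
        H1 returns (252, (54))
        H2 returns [(252, (54))]
      branch[1] choose=0:
        tell(54) @ H1 ⇒ log+=54
        H0 returns 392
        H1 returns (392, (54))
        H2 returns [(392, (54))]
= [(252, (54)), (392, (54)), (252, (54)), (392, (54))]

Answer: 4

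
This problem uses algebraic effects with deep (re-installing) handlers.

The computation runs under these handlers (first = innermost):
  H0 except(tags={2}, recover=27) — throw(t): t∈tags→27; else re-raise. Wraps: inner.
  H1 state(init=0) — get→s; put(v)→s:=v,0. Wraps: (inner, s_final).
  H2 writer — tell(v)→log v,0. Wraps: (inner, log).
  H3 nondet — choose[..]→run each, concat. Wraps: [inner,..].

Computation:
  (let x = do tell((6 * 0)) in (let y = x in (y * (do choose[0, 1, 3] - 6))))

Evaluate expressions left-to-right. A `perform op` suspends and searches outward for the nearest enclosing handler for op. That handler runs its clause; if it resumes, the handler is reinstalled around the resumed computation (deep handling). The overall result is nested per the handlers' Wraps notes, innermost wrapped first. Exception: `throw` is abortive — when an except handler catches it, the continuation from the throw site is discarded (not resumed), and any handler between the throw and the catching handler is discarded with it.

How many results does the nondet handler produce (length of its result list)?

Answer: 3

Working:
tell(0) @ H2 ⇒ log+=0
choose[0, 1, 3] @ H3
  branch[0] choose=0:
    H0 returns 0
    H1 returns (0, 0)
    H2 returns ((0, 0), (0))
    H3 returns [((0, 0), (0))]
  branch[1] choose=1:
    H0 returns 0
    H1 returns (0, 0)
    H2 returns ((0, 0), (0))
    H3 returns [((0, 0), (0))]
  branch[2] choose=3:
    H0 returns 0
    H1 returns (0, 0)
    H2 returns ((0, 0), (0))
    H3 returns [((0, 0), (0))]
= [((0, 0), (0)), ((0, 0), (0)), ((0, 0), (0))]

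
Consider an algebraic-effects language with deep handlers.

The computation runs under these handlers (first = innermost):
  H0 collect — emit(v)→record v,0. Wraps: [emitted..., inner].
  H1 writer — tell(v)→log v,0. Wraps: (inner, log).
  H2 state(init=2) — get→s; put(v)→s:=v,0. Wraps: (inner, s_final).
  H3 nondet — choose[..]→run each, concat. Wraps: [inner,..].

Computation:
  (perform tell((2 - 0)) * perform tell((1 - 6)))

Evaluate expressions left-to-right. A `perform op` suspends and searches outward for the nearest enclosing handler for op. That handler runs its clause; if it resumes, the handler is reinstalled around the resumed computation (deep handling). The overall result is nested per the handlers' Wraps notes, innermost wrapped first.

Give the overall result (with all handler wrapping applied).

Evaluation trace:
tell(2) @ H1 ⇒ log+=2
tell(-5) @ H1 ⇒ log+=-5
H0 returns [0]
H1 returns ([0], (2, -5))
H2 returns (([0], (2, -5)), 2)
H3 returns [(([0], (2, -5)), 2)]
= [(([0], (2, -5)), 2)]

Answer: [(([0], (2, -5)), 2)]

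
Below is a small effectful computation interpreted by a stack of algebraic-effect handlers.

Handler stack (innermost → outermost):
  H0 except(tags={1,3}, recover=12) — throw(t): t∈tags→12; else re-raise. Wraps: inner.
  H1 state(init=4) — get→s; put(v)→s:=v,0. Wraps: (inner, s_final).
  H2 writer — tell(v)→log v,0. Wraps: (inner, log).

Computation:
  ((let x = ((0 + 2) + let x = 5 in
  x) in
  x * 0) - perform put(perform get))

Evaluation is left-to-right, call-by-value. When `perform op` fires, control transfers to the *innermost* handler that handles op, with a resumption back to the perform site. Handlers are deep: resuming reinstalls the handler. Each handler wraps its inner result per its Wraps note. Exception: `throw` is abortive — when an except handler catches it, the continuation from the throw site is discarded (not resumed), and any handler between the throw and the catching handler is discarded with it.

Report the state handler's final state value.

Step-by-step:
get @ H1 ⇒ 4
put(4) @ H1 ⇒ s:=4
H0 returns 0
H1 returns (0, 4)
H2 returns ((0, 4), ())
= ((0, 4), ())

Answer: 4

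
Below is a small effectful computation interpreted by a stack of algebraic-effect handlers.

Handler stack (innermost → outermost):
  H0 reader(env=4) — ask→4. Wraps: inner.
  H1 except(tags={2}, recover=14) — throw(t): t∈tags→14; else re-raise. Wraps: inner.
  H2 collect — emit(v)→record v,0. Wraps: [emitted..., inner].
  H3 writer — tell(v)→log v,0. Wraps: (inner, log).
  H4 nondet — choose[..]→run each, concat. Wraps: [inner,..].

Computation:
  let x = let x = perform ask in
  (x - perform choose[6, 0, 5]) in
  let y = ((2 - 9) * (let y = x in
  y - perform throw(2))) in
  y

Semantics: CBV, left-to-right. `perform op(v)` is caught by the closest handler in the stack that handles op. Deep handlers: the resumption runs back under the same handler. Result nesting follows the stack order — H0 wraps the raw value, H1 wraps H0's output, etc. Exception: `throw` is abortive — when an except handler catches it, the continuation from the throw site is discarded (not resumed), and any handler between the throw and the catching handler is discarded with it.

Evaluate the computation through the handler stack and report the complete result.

Answer: [([14], ()), ([14], ()), ([14], ())]

Evaluation trace:
ask @ H0 ⇒ 4
choose[6, 0, 5] @ H4
  branch[0] choose=6:
    throw(2) @ H1 caught ⇒ 14
    H2 returns [14]
    H3 returns ([14], ())
    H4 returns [([14], ())]
  branch[1] choose=0:
    throw(2) @ H1 caught ⇒ 14
    H2 returns [14]
    H3 returns ([14], ())
    H4 returns [([14], ())]
  branch[2] choose=5:
    throw(2) @ H1 caught ⇒ 14
    H2 returns [14]
    H3 returns ([14], ())
    H4 returns [([14], ())]
= [([14], ()), ([14], ()), ([14], ())]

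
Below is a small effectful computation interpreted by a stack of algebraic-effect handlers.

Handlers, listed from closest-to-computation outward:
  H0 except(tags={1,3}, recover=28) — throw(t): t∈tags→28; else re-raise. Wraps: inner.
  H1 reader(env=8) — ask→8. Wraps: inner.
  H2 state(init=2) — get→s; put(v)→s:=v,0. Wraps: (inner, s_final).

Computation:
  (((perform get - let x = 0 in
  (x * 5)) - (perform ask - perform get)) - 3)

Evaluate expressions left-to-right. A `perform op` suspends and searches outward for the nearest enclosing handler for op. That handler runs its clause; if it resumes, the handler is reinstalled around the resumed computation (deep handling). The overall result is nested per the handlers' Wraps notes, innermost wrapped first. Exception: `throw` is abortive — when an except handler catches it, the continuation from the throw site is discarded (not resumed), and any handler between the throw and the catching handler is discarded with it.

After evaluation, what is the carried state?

Answer: 2

Step-by-step:
get @ H2 ⇒ 2
ask @ H1 ⇒ 8
get @ H2 ⇒ 2
H0 returns -7
H1 returns -7
H2 returns (-7, 2)
= (-7, 2)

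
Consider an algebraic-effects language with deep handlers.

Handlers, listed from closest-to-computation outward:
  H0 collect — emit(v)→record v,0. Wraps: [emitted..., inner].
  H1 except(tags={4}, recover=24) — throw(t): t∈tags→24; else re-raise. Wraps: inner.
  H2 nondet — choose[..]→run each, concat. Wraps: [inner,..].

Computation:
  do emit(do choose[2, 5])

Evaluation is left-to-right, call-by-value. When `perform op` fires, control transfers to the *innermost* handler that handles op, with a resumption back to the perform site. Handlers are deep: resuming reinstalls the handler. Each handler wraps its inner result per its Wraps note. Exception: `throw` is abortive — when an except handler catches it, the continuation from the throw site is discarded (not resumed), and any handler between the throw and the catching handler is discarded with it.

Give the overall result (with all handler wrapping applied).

Answer: [[2, 0], [5, 0]]

Evaluation trace:
choose[2, 5] @ H2
  branch[0] choose=2:
    emit(2) @ H0 ⇒ out+=2
    H0 returns [2, 0]
    H1 returns [2, 0]
    H2 returns [[2, 0]]
  branch[1] choose=5:
    emit(5) @ H0 ⇒ out+=5
    H0 returns [5, 0]
    H1 returns [5, 0]
    H2 returns [[5, 0]]
= [[2, 0], [5, 0]]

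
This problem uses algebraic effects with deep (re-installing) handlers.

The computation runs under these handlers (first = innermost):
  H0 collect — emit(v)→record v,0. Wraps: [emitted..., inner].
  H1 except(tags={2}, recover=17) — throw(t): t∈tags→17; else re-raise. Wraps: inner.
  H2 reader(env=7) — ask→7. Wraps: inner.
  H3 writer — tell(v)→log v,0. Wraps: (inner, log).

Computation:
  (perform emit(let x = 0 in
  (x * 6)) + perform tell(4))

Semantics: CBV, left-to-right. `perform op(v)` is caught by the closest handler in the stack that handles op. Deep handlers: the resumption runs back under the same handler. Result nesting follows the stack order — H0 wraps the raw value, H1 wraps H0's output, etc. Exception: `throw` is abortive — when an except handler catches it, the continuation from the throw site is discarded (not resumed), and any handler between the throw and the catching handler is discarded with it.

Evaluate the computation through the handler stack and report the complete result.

Step-by-step:
emit(0) @ H0 ⇒ out+=0
tell(4) @ H3 ⇒ log+=4
H0 returns [0, 0]
H1 returns [0, 0]
H2 returns [0, 0]
H3 returns ([0, 0], (4))
= ([0, 0], (4))

Answer: ([0, 0], (4))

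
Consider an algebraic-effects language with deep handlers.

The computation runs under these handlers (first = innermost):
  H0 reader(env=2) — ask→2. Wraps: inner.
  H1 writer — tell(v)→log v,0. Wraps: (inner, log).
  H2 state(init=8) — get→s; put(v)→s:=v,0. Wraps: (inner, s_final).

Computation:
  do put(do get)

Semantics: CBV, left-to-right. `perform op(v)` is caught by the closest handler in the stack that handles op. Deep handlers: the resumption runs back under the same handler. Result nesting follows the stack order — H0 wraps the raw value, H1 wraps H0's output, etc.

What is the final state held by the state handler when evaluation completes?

Working:
get @ H2 ⇒ 8
put(8) @ H2 ⇒ s:=8
H0 returns 0
H1 returns (0, ())
H2 returns ((0, ()), 8)
= ((0, ()), 8)

Answer: 8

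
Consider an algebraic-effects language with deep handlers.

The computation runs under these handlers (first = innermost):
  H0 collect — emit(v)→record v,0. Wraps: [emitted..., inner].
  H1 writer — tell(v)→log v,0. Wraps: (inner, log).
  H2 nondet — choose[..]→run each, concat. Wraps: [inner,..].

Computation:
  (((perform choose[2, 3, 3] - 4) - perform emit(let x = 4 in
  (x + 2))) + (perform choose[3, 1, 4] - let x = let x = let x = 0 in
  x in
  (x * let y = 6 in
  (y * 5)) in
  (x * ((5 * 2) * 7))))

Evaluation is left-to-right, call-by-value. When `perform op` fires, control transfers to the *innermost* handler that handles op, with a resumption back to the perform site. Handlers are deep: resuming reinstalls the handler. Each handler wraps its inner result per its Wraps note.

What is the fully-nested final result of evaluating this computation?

Working:
choose[2, 3, 3] @ H2
  branch[0] choose=2:
    emit(6) @ H0 ⇒ out+=6
    choose[3, 1, 4] @ H2
      branch[0] choose=3:
        H0 returns [6, 1]
        H1 returns ([6, 1], ())
        H2 returns [([6, 1], ())]
      branch[1] choose=1:
        H0 returns [6, -1]
        H1 returns ([6, -1], ())
        H2 returns [([6, -1], ())]
      branch[2] choose=4:
        H0 returns [6, 2]
        H1 returns ([6, 2], ())
        H2 returns [([6, 2], ())]
  branch[1] choose=3:
    emit(6) @ H0 ⇒ out+=6
    choose[3, 1, 4] @ H2
      branch[0] choose=3:
        H0 returns [6, 2]
        H1 returns ([6, 2], ())
        H2 returns [([6, 2], ())]
      branch[1] choose=1:
        H0 returns [6, 0]
        H1 returns ([6, 0], ())
        H2 returns [([6, 0], ())]
      branch[2] choose=4:
        H0 returns [6, 3]
        H1 returns ([6, 3], ())
        H2 returns [([6, 3], ())]
  branch[2] choose=3:
    emit(6) @ H0 ⇒ out+=6
    choose[3, 1, 4] @ H2
      branch[0] choose=3:
        H0 returns [6, 2]
        H1 returns ([6, 2], ())
        H2 returns [([6, 2], ())]
      branch[1] choose=1:
        H0 returns [6, 0]
        H1 returns ([6, 0], ())
        H2 returns [([6, 0], ())]
      branch[2] choose=4:
        H0 returns [6, 3]
        H1 returns ([6, 3], ())
        H2 returns [([6, 3], ())]
= [([6, 1], ()), ([6, -1], ()), ([6, 2], ()), ([6, 2], ()), ([6, 0], ()), ([6, 3], ()), ([6, 2], ()), ([6, 0], ()), ([6, 3], ())]

Answer: [([6, 1], ()), ([6, -1], ()), ([6, 2], ()), ([6, 2], ()), ([6, 0], ()), ([6, 3], ()), ([6, 2], ()), ([6, 0], ()), ([6, 3], ())]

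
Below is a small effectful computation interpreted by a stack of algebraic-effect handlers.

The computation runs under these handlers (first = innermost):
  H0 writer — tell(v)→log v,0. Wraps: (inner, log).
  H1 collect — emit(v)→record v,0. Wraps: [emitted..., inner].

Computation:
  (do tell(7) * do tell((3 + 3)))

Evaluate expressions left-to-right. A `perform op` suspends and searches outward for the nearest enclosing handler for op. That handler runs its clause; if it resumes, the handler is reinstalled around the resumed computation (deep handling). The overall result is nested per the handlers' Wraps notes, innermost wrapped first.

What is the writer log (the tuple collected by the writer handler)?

Answer: (7, 6)

Working:
tell(7) @ H0 ⇒ log+=7
tell(6) @ H0 ⇒ log+=6
H0 returns (0, (7, 6))
H1 returns [(0, (7, 6))]
= [(0, (7, 6))]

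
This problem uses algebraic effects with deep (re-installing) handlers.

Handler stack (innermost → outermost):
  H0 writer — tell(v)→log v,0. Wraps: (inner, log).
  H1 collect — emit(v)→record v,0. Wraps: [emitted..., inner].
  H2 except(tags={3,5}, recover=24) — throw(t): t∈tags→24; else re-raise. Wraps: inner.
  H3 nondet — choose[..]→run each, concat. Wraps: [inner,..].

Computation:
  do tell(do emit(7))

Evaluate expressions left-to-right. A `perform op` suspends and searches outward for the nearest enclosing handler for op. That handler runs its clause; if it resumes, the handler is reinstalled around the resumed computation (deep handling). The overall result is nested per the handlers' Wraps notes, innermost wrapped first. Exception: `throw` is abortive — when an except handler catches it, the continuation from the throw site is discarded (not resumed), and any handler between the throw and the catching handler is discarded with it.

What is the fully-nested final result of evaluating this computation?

Answer: [[7, (0, (0))]]

Step-by-step:
emit(7) @ H1 ⇒ out+=7
tell(0) @ H0 ⇒ log+=0
H0 returns (0, (0))
H1 returns [7, (0, (0))]
H2 returns [7, (0, (0))]
H3 returns [[7, (0, (0))]]
= [[7, (0, (0))]]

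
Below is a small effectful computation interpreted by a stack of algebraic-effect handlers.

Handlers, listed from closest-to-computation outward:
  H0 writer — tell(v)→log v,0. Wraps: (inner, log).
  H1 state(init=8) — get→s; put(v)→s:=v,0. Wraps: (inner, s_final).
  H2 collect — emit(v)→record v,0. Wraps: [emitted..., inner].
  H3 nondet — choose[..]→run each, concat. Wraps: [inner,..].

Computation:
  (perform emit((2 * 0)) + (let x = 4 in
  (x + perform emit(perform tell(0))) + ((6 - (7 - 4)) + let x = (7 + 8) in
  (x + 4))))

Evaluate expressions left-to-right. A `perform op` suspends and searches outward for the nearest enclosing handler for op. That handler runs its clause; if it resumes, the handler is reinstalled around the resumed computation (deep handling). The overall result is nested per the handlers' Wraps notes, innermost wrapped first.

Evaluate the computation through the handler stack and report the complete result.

Working:
emit(0) @ H2 ⇒ out+=0
tell(0) @ H0 ⇒ log+=0
emit(0) @ H2 ⇒ out+=0
H0 returns (26, (0))
H1 returns ((26, (0)), 8)
H2 returns [0, 0, ((26, (0)), 8)]
H3 returns [[0, 0, ((26, (0)), 8)]]
= [[0, 0, ((26, (0)), 8)]]

Answer: [[0, 0, ((26, (0)), 8)]]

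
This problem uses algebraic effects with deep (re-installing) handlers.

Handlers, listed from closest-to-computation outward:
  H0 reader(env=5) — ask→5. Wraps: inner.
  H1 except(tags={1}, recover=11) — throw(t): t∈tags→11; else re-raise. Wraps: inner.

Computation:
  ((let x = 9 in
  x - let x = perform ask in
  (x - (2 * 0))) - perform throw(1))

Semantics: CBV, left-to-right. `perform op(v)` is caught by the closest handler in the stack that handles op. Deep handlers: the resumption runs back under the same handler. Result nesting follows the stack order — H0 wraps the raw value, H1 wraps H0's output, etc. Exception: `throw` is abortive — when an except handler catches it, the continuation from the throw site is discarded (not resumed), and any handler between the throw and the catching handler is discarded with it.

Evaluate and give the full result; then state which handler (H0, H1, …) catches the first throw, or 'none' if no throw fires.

Evaluation trace:
ask @ H0 ⇒ 5
throw(1) @ H1 caught ⇒ 11
= 11

Answer: 11 ; first throw caught by: H1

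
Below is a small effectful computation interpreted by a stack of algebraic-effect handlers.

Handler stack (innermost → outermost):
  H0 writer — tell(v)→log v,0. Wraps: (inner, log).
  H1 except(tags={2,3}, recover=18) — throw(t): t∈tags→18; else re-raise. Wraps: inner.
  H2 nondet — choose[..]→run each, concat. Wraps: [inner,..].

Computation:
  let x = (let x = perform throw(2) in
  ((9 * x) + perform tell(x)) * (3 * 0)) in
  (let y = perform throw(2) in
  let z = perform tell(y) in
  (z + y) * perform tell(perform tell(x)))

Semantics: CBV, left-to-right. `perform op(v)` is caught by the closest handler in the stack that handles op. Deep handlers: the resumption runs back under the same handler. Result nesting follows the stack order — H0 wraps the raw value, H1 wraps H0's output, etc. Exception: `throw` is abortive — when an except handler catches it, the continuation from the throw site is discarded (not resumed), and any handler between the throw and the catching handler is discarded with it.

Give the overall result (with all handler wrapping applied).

Evaluation trace:
throw(2) @ H1 caught ⇒ 18
H2 returns [18]
= [18]

Answer: [18]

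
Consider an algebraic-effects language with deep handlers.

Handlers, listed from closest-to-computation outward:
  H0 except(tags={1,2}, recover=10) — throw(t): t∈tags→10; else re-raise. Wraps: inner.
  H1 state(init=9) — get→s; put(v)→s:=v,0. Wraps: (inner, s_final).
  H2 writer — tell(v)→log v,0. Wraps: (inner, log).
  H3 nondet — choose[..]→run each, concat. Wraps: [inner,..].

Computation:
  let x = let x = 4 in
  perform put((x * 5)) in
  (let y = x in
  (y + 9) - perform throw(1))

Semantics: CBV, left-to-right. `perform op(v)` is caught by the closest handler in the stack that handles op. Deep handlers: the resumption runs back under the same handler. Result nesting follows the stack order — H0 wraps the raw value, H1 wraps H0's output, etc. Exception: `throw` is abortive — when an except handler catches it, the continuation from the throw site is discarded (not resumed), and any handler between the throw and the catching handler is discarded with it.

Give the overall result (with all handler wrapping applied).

Answer: [((10, 20), ())]

Working:
put(20) @ H1 ⇒ s:=20
throw(1) @ H0 caught ⇒ 10
H1 returns (10, 20)
H2 returns ((10, 20), ())
H3 returns [((10, 20), ())]
= [((10, 20), ())]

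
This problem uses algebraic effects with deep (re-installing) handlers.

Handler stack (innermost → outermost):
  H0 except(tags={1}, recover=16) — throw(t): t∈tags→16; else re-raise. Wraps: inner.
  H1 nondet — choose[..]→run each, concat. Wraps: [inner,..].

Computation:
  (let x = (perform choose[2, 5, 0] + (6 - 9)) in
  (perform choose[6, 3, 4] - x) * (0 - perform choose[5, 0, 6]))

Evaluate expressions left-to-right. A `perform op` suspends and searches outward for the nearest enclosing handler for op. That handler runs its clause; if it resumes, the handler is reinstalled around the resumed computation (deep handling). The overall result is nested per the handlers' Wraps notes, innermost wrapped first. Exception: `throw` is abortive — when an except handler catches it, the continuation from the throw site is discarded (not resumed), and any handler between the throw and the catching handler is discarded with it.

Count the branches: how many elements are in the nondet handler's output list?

Answer: 27

Step-by-step:
choose[2, 5, 0] @ H1
  branch[0] choose=2:
    choose[6, 3, 4] @ H1
      branch[0] choose=6:
        choose[5, 0, 6] @ H1
          branch[0] choose=5:
            H0 returns -35
            H1 returns [-35]
          branch[1] choose=0:
            H0 returns 0
            H1 returns [0]
          branch[2] choose=6:
            H0 returns -42
            H1 returns [-42]
      branch[1] choose=3:
        choose[5, 0, 6] @ H1
          branch[0] choose=5:
            H0 returns -20
            H1 returns [-20]
          branch[1] choose=0:
            H0 returns 0
            H1 returns [0]
          branch[2] choose=6:
            H0 returns -24
            H1 returns [-24]
      branch[2] choose=4:
        choose[5, 0, 6] @ H1
          branch[0] choose=5:
            H0 returns -25
            H1 returns [-25]
          branch[1] choose=0:
            H0 returns 0
            H1 returns [0]
          branch[2] choose=6:
            H0 returns -30
            H1 returns [-30]
  branch[1] choose=5:
    choose[6, 3, 4] @ H1
      branch[0] choose=6:
        choose[5, 0, 6] @ H1
          branch[0] choose=5:
            H0 returns -20
            H1 returns [-20]
          branch[1] choose=0:
            H0 returns 0
            H1 returns [0]
          branch[2] choose=6:
            H0 returns -24
            H1 returns [-24]
      branch[1] choose=3:
        choose[5, 0, 6] @ H1
          branch[0] choose=5:
            H0 returns -5
            H1 returns [-5]
          branch[1] choose=0:
            H0 returns 0
            H1 returns [0]
          branch[2] choose=6:
            H0 returns -6
            H1 returns [-6]
      branch[2] choose=4:
        choose[5, 0, 6] @ H1
          branch[0] choose=5:
            H0 returns -10
            H1 returns [-10]
          branch[1] choose=0:
            H0 returns 0
            H1 returns [0]
          branch[2] choose=6:
            H0 returns -12
            H1 returns [-12]
  branch[2] choose=0:
    choose[6, 3, 4] @ H1
      branch[0] choose=6:
        choose[5, 0, 6] @ H1
          branch[0] choose=5:
            H0 returns -45
            H1 returns [-45]
          branch[1] choose=0:
            H0 returns 0
            H1 returns [0]
          branch[2] choose=6:
            H0 returns -54
            H1 returns [-54]
      branch[1] choose=3:
        choose[5, 0, 6] @ H1
          branch[0] choose=5:
            H0 returns -30
            H1 returns [-30]
          branch[1] choose=0:
            H0 returns 0
            H1 returns [0]
          branch[2] choose=6:
            H0 returns -36
            H1 returns [-36]
      branch[2] choose=4:
        choose[5, 0, 6] @ H1
          branch[0] choose=5:
            H0 returns -35
            H1 returns [-35]
          branch[1] choose=0:
            H0 returns 0
            H1 returns [0]
          branch[2] choose=6:
            H0 returns -42
            H1 returns [-42]
= [-35, 0, -42, -20, 0, -24, -25, 0, -30, -20, 0, -24, -5, 0, -6, -10, 0, -12, -45, 0, -54, -30, 0, -36, -35, 0, -42]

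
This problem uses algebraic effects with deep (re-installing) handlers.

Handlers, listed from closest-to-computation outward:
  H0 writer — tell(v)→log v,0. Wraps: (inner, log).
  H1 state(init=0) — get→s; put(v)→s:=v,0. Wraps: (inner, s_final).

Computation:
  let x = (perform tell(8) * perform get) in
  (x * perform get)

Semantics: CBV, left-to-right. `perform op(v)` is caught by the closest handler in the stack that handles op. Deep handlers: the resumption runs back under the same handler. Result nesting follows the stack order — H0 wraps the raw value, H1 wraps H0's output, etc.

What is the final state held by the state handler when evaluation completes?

Step-by-step:
tell(8) @ H0 ⇒ log+=8
get @ H1 ⇒ 0
get @ H1 ⇒ 0
H0 returns (0, (8))
H1 returns ((0, (8)), 0)
= ((0, (8)), 0)

Answer: 0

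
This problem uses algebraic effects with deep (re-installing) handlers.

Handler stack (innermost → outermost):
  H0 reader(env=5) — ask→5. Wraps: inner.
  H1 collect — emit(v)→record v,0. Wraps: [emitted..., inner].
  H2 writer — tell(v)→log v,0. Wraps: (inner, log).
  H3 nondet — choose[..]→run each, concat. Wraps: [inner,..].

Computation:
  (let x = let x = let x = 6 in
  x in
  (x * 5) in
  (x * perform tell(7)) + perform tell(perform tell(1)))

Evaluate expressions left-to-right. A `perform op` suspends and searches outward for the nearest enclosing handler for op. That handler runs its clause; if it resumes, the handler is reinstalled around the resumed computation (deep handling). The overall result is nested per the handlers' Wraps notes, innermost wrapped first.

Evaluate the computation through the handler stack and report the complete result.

Answer: [([0], (7, 1, 0))]

Evaluation trace:
tell(7) @ H2 ⇒ log+=7
tell(1) @ H2 ⇒ log+=1
tell(0) @ H2 ⇒ log+=0
H0 returns 0
H1 returns [0]
H2 returns ([0], (7, 1, 0))
H3 returns [([0], (7, 1, 0))]
= [([0], (7, 1, 0))]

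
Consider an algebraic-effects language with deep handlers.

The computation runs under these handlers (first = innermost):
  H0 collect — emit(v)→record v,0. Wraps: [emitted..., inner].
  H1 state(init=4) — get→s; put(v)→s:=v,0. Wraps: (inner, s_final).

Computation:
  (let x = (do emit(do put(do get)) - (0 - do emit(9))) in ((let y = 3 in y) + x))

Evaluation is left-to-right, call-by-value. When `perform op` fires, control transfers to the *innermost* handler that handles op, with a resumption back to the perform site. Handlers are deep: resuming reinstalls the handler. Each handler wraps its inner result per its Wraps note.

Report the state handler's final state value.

Answer: 4

Step-by-step:
get @ H1 ⇒ 4
put(4) @ H1 ⇒ s:=4
emit(0) @ H0 ⇒ out+=0
emit(9) @ H0 ⇒ out+=9
H0 returns [0, 9, 3]
H1 returns ([0, 9, 3], 4)
= ([0, 9, 3], 4)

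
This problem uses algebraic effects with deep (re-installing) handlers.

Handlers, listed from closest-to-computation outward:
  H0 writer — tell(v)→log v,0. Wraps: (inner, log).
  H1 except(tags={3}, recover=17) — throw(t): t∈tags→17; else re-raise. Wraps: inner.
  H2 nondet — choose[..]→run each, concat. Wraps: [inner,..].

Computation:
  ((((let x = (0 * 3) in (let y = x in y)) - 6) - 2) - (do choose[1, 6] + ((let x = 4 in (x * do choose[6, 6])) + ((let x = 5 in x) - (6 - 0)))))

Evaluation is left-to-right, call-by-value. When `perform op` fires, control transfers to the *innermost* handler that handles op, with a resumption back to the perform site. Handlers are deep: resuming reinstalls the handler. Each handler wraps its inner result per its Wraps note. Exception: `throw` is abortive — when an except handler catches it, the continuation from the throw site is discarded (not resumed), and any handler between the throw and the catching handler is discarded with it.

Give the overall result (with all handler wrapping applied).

Answer: [(-32, ()), (-32, ()), (-37, ()), (-37, ())]

Working:
choose[1, 6] @ H2
  branch[0] choose=1:
    choose[6, 6] @ H2
      branch[0] choose=6:
        H0 returns (-32, ())
        H1 returns (-32, ())
        H2 returns [(-32, ())]
      branch[1] choose=6:
        H0 returns (-32, ())
        H1 returns (-32, ())
        H2 returns [(-32, ())]
  branch[1] choose=6:
    choose[6, 6] @ H2
      branch[0] choose=6:
        H0 returns (-37, ())
        H1 returns (-37, ())
        H2 returns [(-37, ())]
      branch[1] choose=6:
        H0 returns (-37, ())
        H1 returns (-37, ())
        H2 returns [(-37, ())]
= [(-32, ()), (-32, ()), (-37, ()), (-37, ())]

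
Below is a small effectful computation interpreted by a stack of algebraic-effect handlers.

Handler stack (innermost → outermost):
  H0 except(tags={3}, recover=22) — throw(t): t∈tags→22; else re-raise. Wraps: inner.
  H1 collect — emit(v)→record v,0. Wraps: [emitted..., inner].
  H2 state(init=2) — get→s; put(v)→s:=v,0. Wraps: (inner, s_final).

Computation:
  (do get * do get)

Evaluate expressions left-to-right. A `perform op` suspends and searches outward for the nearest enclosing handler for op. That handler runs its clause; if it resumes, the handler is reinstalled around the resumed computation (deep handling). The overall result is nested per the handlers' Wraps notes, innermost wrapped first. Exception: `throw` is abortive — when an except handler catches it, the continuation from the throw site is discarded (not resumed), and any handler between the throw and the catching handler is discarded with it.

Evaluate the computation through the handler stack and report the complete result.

Answer: ([4], 2)

Step-by-step:
get @ H2 ⇒ 2
get @ H2 ⇒ 2
H0 returns 4
H1 returns [4]
H2 returns ([4], 2)
= ([4], 2)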